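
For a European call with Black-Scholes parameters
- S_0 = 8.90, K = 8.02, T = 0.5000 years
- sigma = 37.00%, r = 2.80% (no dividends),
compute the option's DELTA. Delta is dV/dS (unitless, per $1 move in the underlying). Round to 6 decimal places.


d1 = 0.5822655687; d2 = 0.3206360596
phi(d1) = 0.3367363061; exp(-qT) = 1.0000000000; exp(-rT) = 0.9860975443
N(d1) = 0.7198060931
Delta = exp(-qT) * N(d1) = 1.0000000000 * 0.7198060931 = 0.719806

Answer: Delta = 0.719806


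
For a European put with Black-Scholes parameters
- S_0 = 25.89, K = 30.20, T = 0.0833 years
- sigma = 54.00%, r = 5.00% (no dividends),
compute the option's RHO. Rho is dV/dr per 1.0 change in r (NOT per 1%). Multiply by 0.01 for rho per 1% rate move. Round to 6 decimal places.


Answer: Rho = -2.131046

Derivation:
d1 = -0.8833621667; d2 = -1.0392155593
phi(d1) = 0.2700622227; exp(-qT) = 1.0000000000; exp(-rT) = 0.9958436616
N(-d2) = 0.8506477521
Rho = -K*T*exp(-rT)*N(-d2) = -30.2000 * 0.0833 * 0.9958436616 * 0.8506477521 = -2.131046


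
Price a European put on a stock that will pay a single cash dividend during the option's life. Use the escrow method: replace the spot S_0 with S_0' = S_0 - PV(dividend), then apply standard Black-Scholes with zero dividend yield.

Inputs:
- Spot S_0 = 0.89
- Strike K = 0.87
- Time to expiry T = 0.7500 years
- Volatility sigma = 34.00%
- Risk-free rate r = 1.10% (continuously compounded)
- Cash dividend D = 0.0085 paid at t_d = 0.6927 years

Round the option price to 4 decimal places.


PV(D) = D * exp(-r * t_d) = 0.0085 * 0.99240926 = 0.00843548
S_0' = S_0 - PV(D) = 0.8900 - 0.00843548 = 0.88156452
d1 = (ln(S_0'/K) + (r + sigma^2/2)*T) / (sigma*sqrt(T)) = 0.22008926
d2 = d1 - sigma*sqrt(T) = -0.07435938
exp(-rT) = 0.99178394
N(-d1) = 0.41290082; N(-d2) = 0.52963778
P = K * exp(-rT) * N(-d2) - S_0' * N(-d1) = 0.8700 * 0.99178394 * 0.52963778 - 0.88156452 * 0.41290082 = 0.0930

Answer: Price = 0.0930


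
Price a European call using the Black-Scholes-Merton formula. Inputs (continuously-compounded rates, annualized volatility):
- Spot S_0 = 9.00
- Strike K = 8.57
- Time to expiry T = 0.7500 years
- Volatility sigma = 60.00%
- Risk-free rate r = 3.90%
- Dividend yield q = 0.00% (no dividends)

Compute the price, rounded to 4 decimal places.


Answer: Price = 2.1336

Derivation:
d1 = (ln(S/K) + (r - q + 0.5*sigma^2) * T) / (sigma * sqrt(T)) = 0.41031676
d2 = d1 - sigma * sqrt(T) = -0.10929848
exp(-rT) = 0.97117364; exp(-qT) = 1.00000000
C = S_0 * exp(-qT) * N(d1) - K * exp(-rT) * N(d2)
N(d1) = 0.65921320; N(d2) = 0.45648288
C = 9.0000 * 1.00000000 * 0.65921320 - 8.5700 * 0.97117364 * 0.45648288 = 2.1336


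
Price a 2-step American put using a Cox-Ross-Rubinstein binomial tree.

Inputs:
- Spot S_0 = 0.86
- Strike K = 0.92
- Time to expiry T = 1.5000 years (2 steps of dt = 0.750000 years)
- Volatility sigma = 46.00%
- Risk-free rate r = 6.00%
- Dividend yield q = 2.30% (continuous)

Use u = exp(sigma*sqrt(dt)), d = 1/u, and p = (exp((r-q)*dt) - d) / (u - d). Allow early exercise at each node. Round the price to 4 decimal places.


Answer: Price = V(0,0) = 0.1982

Derivation:
dt = T/N = 0.750000
u = exp(sigma*sqrt(dt)) = 1.489398; d = 1/u = 0.671412
p = (exp((r-q)*dt) - d) / (u - d) = 0.436104
Discount per step: exp(-r*dt) = 0.955997
Stock lattice S(k, i) with i counting down-moves:
  k=0: S(0,0) = 0.8600
  k=1: S(1,0) = 1.2809; S(1,1) = 0.5774
  k=2: S(2,0) = 1.9077; S(2,1) = 0.8600; S(2,2) = 0.3877
Terminal payoffs V(N, i) = max(K - S_T, 0):
  V(2,0) = 0.000000; V(2,1) = 0.060000; V(2,2) = 0.532317
Backward induction: V(k, i) = exp(-r*dt) * [p * V(k+1, i) + (1-p) * V(k+1, i+1)]; then take max(V_cont, immediate exercise) for American.
  V(1,0) = exp(-r*dt) * [p*0.000000 + (1-p)*0.060000] = 0.032345; exercise = 0.000000; V(1,0) = max -> 0.032345
  V(1,1) = exp(-r*dt) * [p*0.060000 + (1-p)*0.532317] = 0.311978; exercise = 0.342585; V(1,1) = max -> 0.342585
  V(0,0) = exp(-r*dt) * [p*0.032345 + (1-p)*0.342585] = 0.198167; exercise = 0.060000; V(0,0) = max -> 0.198167


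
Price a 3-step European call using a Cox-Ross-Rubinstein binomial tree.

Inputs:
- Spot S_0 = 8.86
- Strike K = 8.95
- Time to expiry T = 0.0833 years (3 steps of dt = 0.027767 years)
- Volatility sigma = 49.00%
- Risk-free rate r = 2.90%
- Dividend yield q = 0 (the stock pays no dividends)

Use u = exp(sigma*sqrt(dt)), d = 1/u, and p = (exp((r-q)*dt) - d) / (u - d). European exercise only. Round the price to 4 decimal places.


Answer: Price = V(0,0) = 0.5092

Derivation:
dt = T/N = 0.027767
u = exp(sigma*sqrt(dt)) = 1.085076; d = 1/u = 0.921594
p = (exp((r-q)*dt) - d) / (u - d) = 0.484526
Discount per step: exp(-r*dt) = 0.999195
Stock lattice S(k, i) with i counting down-moves:
  k=0: S(0,0) = 8.8600
  k=1: S(1,0) = 9.6138; S(1,1) = 8.1653
  k=2: S(2,0) = 10.4317; S(2,1) = 8.8600; S(2,2) = 7.5251
  k=3: S(3,0) = 11.3192; S(3,1) = 9.6138; S(3,2) = 8.1653; S(3,3) = 6.9351
Terminal payoffs V(N, i) = max(S_T - K, 0):
  V(3,0) = 2.369170; V(3,1) = 0.663776; V(3,2) = 0.000000; V(3,3) = 0.000000
Backward induction: V(k, i) = exp(-r*dt) * [p * V(k+1, i) + (1-p) * V(k+1, i+1)].
  V(2,0) = exp(-r*dt) * [p*2.369170 + (1-p)*0.663776] = 1.488885
  V(2,1) = exp(-r*dt) * [p*0.663776 + (1-p)*0.000000] = 0.321358
  V(2,2) = exp(-r*dt) * [p*0.000000 + (1-p)*0.000000] = 0.000000
  V(1,0) = exp(-r*dt) * [p*1.488885 + (1-p)*0.321358] = 0.886342
  V(1,1) = exp(-r*dt) * [p*0.321358 + (1-p)*0.000000] = 0.155581
  V(0,0) = exp(-r*dt) * [p*0.886342 + (1-p)*0.155581] = 0.509243


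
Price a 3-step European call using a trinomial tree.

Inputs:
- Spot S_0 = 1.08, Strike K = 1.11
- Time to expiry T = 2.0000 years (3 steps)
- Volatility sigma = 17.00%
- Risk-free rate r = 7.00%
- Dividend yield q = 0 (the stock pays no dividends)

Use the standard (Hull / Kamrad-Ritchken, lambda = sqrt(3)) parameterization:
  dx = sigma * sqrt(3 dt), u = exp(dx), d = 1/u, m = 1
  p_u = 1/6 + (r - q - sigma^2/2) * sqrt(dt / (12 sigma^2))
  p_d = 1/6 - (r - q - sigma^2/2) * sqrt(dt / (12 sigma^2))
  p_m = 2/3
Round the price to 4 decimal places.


Answer: Price = V(0,0) = 0.1578

Derivation:
dt = T/N = 0.666667; dx = sigma*sqrt(3*dt) = 0.240416
u = exp(dx) = 1.271778; d = 1/u = 0.786300
p_u = 0.243686, p_m = 0.666667, p_d = 0.089647
Discount per step: exp(-r*dt) = 0.954405
Stock lattice S(k, j) with j the centered position index:
  k=0: S(0,+0) = 1.0800
  k=1: S(1,-1) = 0.8492; S(1,+0) = 1.0800; S(1,+1) = 1.3735
  k=2: S(2,-2) = 0.6677; S(2,-1) = 0.8492; S(2,+0) = 1.0800; S(2,+1) = 1.3735; S(2,+2) = 1.7468
  k=3: S(3,-3) = 0.5250; S(3,-2) = 0.6677; S(3,-1) = 0.8492; S(3,+0) = 1.0800; S(3,+1) = 1.3735; S(3,+2) = 1.7468; S(3,+3) = 2.2216
Terminal payoffs V(N, j) = max(S_T - K, 0):
  V(3,-3) = 0.000000; V(3,-2) = 0.000000; V(3,-1) = 0.000000; V(3,+0) = 0.000000; V(3,+1) = 0.263521; V(3,+2) = 0.636814; V(3,+3) = 1.111561
Backward induction: V(k, j) = exp(-r*dt) * [p_u * V(k+1, j+1) + p_m * V(k+1, j) + p_d * V(k+1, j-1)]
  V(2,-2) = exp(-r*dt) * [p_u*0.000000 + p_m*0.000000 + p_d*0.000000] = 0.000000
  V(2,-1) = exp(-r*dt) * [p_u*0.000000 + p_m*0.000000 + p_d*0.000000] = 0.000000
  V(2,+0) = exp(-r*dt) * [p_u*0.263521 + p_m*0.000000 + p_d*0.000000] = 0.061288
  V(2,+1) = exp(-r*dt) * [p_u*0.636814 + p_m*0.263521 + p_d*0.000000] = 0.315778
  V(2,+2) = exp(-r*dt) * [p_u*1.111561 + p_m*0.636814 + p_d*0.263521] = 0.686254
  V(1,-1) = exp(-r*dt) * [p_u*0.061288 + p_m*0.000000 + p_d*0.000000] = 0.014254
  V(1,+0) = exp(-r*dt) * [p_u*0.315778 + p_m*0.061288 + p_d*0.000000] = 0.112438
  V(1,+1) = exp(-r*dt) * [p_u*0.686254 + p_m*0.315778 + p_d*0.061288] = 0.365769
  V(0,+0) = exp(-r*dt) * [p_u*0.365769 + p_m*0.112438 + p_d*0.014254] = 0.157829


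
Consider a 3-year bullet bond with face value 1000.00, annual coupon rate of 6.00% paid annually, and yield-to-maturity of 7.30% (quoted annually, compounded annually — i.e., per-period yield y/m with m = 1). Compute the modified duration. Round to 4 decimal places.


Answer: Modified duration = 2.6377

Derivation:
Coupon per period c = face * coupon_rate / m = 60.000000
Periods per year m = 1; per-period yield y/m = 0.073000
Number of cashflows N = 3
Cashflows (t years, CF_t, discount factor 1/(1+y/m)^(m*t), PV):
  t = 1.0000: CF_t = 60.000000, DF = 0.931966, PV = 55.917987
  t = 2.0000: CF_t = 60.000000, DF = 0.868561, PV = 52.113688
  t = 3.0000: CF_t = 1060.000000, DF = 0.809470, PV = 858.038351
Price P = sum_t PV_t = 966.070025
First compute Macaulay numerator sum_t t * PV_t:
  t * PV_t at t = 1.0000: 55.917987
  t * PV_t at t = 2.0000: 104.227375
  t * PV_t at t = 3.0000: 2574.115052
Macaulay duration D = 2734.260414 / 966.070025 = 2.830292
Modified duration = D / (1 + y/m) = 2.830292 / (1 + 0.073000) = 2.637737


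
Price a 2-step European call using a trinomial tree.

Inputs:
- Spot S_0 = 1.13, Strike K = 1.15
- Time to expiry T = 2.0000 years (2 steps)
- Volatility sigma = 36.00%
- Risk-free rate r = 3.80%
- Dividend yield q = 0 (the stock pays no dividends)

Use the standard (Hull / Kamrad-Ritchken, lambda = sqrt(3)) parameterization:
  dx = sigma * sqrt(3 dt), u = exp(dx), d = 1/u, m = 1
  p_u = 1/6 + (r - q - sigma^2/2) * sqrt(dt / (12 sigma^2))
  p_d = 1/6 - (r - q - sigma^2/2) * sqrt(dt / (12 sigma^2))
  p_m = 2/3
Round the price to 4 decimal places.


Answer: Price = V(0,0) = 0.2262

Derivation:
dt = T/N = 1.000000; dx = sigma*sqrt(3*dt) = 0.623538
u = exp(dx) = 1.865517; d = 1/u = 0.536044
p_u = 0.145176, p_m = 0.666667, p_d = 0.188157
Discount per step: exp(-r*dt) = 0.962713
Stock lattice S(k, j) with j the centered position index:
  k=0: S(0,+0) = 1.1300
  k=1: S(1,-1) = 0.6057; S(1,+0) = 1.1300; S(1,+1) = 2.1080
  k=2: S(2,-2) = 0.3247; S(2,-1) = 0.6057; S(2,+0) = 1.1300; S(2,+1) = 2.1080; S(2,+2) = 3.9326
Terminal payoffs V(N, j) = max(S_T - K, 0):
  V(2,-2) = 0.000000; V(2,-1) = 0.000000; V(2,+0) = 0.000000; V(2,+1) = 0.958034; V(2,+2) = 2.782574
Backward induction: V(k, j) = exp(-r*dt) * [p_u * V(k+1, j+1) + p_m * V(k+1, j) + p_d * V(k+1, j-1)]
  V(1,-1) = exp(-r*dt) * [p_u*0.000000 + p_m*0.000000 + p_d*0.000000] = 0.000000
  V(1,+0) = exp(-r*dt) * [p_u*0.958034 + p_m*0.000000 + p_d*0.000000] = 0.133898
  V(1,+1) = exp(-r*dt) * [p_u*2.782574 + p_m*0.958034 + p_d*0.000000] = 1.003776
  V(0,+0) = exp(-r*dt) * [p_u*1.003776 + p_m*0.133898 + p_d*0.000000] = 0.226228


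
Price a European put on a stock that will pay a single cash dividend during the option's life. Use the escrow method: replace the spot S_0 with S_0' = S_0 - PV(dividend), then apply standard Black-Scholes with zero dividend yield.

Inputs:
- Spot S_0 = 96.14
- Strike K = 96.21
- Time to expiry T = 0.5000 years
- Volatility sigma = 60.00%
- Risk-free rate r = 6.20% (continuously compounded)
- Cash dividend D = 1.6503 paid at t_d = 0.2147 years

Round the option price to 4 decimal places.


Answer: Price = 15.1619

Derivation:
PV(D) = D * exp(-r * t_d) = 1.6503 * 0.98677680 = 1.62847776
S_0' = S_0 - PV(D) = 96.1400 - 1.62847776 = 94.51152224
d1 = (ln(S_0'/K) + (r + sigma^2/2)*T) / (sigma*sqrt(T)) = 0.24321752
d2 = d1 - sigma*sqrt(T) = -0.18104655
exp(-rT) = 0.96947557
N(-d1) = 0.40391845; N(-d2) = 0.57183448
P = K * exp(-rT) * N(-d2) - S_0' * N(-d1) = 96.2100 * 0.96947557 * 0.57183448 - 94.51152224 * 0.40391845 = 15.1619


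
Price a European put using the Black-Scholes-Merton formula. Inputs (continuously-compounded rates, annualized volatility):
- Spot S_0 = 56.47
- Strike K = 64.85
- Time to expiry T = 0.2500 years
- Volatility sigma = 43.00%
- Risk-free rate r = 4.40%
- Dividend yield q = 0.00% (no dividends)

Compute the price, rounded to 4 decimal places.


d1 = (ln(S/K) + (r - q + 0.5*sigma^2) * T) / (sigma * sqrt(T)) = -0.48490645
d2 = d1 - sigma * sqrt(T) = -0.69990645
exp(-rT) = 0.98906028; exp(-qT) = 1.00000000
P = K * exp(-rT) * N(-d2) - S_0 * exp(-qT) * N(-d1)
N(-d1) = 0.68612865; N(-d2) = 0.75800714
P = 64.8500 * 0.98906028 * 0.75800714 - 56.4700 * 1.00000000 * 0.68612865 = 9.8733

Answer: Price = 9.8733


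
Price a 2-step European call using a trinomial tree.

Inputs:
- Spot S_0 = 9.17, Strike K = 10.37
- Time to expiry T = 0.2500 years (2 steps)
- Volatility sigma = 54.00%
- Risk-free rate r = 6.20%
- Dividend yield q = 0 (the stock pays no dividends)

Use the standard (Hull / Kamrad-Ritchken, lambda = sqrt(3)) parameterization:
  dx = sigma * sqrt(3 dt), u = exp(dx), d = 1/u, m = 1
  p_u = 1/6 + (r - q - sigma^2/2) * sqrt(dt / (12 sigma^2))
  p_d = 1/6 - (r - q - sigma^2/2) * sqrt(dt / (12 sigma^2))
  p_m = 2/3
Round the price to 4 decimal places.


Answer: Price = V(0,0) = 0.6397

Derivation:
dt = T/N = 0.125000; dx = sigma*sqrt(3*dt) = 0.330681
u = exp(dx) = 1.391916; d = 1/u = 0.718434
p_u = 0.150828, p_m = 0.666667, p_d = 0.182505
Discount per step: exp(-r*dt) = 0.992280
Stock lattice S(k, j) with j the centered position index:
  k=0: S(0,+0) = 9.1700
  k=1: S(1,-1) = 6.5880; S(1,+0) = 9.1700; S(1,+1) = 12.7639
  k=2: S(2,-2) = 4.7331; S(2,-1) = 6.5880; S(2,+0) = 9.1700; S(2,+1) = 12.7639; S(2,+2) = 17.7662
Terminal payoffs V(N, j) = max(S_T - K, 0):
  V(2,-2) = 0.000000; V(2,-1) = 0.000000; V(2,+0) = 0.000000; V(2,+1) = 2.393868; V(2,+2) = 7.396231
Backward induction: V(k, j) = exp(-r*dt) * [p_u * V(k+1, j+1) + p_m * V(k+1, j) + p_d * V(k+1, j-1)]
  V(1,-1) = exp(-r*dt) * [p_u*0.000000 + p_m*0.000000 + p_d*0.000000] = 0.000000
  V(1,+0) = exp(-r*dt) * [p_u*2.393868 + p_m*0.000000 + p_d*0.000000] = 0.358275
  V(1,+1) = exp(-r*dt) * [p_u*7.396231 + p_m*2.393868 + p_d*0.000000] = 2.690539
  V(0,+0) = exp(-r*dt) * [p_u*2.690539 + p_m*0.358275 + p_d*0.000000] = 0.639682


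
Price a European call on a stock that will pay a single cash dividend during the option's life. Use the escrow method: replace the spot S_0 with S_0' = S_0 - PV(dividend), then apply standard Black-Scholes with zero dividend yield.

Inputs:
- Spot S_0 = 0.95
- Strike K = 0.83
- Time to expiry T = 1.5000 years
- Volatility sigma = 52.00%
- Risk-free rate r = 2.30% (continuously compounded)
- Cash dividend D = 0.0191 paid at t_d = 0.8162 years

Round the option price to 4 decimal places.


Answer: Price = 0.2869

Derivation:
PV(D) = D * exp(-r * t_d) = 0.0191 * 0.98140251 = 0.01874479
S_0' = S_0 - PV(D) = 0.9500 - 0.01874479 = 0.93125521
d1 = (ln(S_0'/K) + (r + sigma^2/2)*T) / (sigma*sqrt(T)) = 0.55334549
d2 = d1 - sigma*sqrt(T) = -0.08352184
exp(-rT) = 0.96608834
N(d1) = 0.70998657; N(d2) = 0.46671830
C = S_0' * N(d1) - K * exp(-rT) * N(d2) = 0.93125521 * 0.70998657 - 0.8300 * 0.96608834 * 0.46671830 = 0.2869


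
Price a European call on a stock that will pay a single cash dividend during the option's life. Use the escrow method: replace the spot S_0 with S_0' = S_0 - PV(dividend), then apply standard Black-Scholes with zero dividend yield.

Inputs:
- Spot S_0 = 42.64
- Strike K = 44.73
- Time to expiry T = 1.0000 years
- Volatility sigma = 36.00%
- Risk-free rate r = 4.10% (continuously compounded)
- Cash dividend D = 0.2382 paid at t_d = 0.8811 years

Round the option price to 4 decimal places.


Answer: Price = 5.8376

Derivation:
PV(D) = D * exp(-r * t_d) = 0.2382 * 0.96451962 = 0.22974857
S_0' = S_0 - PV(D) = 42.6400 - 0.22974857 = 42.41025143
d1 = (ln(S_0'/K) + (r + sigma^2/2)*T) / (sigma*sqrt(T)) = 0.14596026
d2 = d1 - sigma*sqrt(T) = -0.21403974
exp(-rT) = 0.95982913
N(d1) = 0.55802362; N(d2) = 0.41525803
C = S_0' * N(d1) - K * exp(-rT) * N(d2) = 42.41025143 * 0.55802362 - 44.7300 * 0.95982913 * 0.41525803 = 5.8376


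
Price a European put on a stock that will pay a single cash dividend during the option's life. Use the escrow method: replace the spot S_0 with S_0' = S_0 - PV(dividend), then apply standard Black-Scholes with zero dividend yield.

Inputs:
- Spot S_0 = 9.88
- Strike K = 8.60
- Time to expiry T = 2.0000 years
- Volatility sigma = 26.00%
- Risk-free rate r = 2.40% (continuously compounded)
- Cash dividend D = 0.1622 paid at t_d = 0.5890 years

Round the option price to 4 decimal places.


PV(D) = D * exp(-r * t_d) = 0.1622 * 0.98596344 = 0.15992327
S_0' = S_0 - PV(D) = 9.8800 - 0.15992327 = 9.72007673
d1 = (ln(S_0'/K) + (r + sigma^2/2)*T) / (sigma*sqrt(T)) = 0.64735982
d2 = d1 - sigma*sqrt(T) = 0.27966429
exp(-rT) = 0.95313379
N(-d1) = 0.25869955; N(-d2) = 0.38986754
P = K * exp(-rT) * N(-d2) - S_0' * N(-d1) = 8.6000 * 0.95313379 * 0.38986754 - 9.72007673 * 0.25869955 = 0.6811

Answer: Price = 0.6811


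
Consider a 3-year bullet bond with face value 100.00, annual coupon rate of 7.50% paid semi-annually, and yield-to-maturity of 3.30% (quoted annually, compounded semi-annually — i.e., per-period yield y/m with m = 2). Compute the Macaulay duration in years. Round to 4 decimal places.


Answer: Macaulay duration = 2.7580 years

Derivation:
Coupon per period c = face * coupon_rate / m = 3.750000
Periods per year m = 2; per-period yield y/m = 0.016500
Number of cashflows N = 6
Cashflows (t years, CF_t, discount factor 1/(1+y/m)^(m*t), PV):
  t = 0.5000: CF_t = 3.750000, DF = 0.983768, PV = 3.689129
  t = 1.0000: CF_t = 3.750000, DF = 0.967799, PV = 3.629247
  t = 1.5000: CF_t = 3.750000, DF = 0.952090, PV = 3.570336
  t = 2.0000: CF_t = 3.750000, DF = 0.936635, PV = 3.512382
  t = 2.5000: CF_t = 3.750000, DF = 0.921432, PV = 3.455368
  t = 3.0000: CF_t = 103.750000, DF = 0.906475, PV = 94.046753
Price P = sum_t PV_t = 111.903216
Macaulay numerator sum_t t * PV_t:
  t * PV_t at t = 0.5000: 1.844565
  t * PV_t at t = 1.0000: 3.629247
  t * PV_t at t = 1.5000: 5.355504
  t * PV_t at t = 2.0000: 7.024764
  t * PV_t at t = 2.5000: 8.638421
  t * PV_t at t = 3.0000: 282.140260
Macaulay duration D = (sum_t t * PV_t) / P = 308.632761 / 111.903216 = 2.758033


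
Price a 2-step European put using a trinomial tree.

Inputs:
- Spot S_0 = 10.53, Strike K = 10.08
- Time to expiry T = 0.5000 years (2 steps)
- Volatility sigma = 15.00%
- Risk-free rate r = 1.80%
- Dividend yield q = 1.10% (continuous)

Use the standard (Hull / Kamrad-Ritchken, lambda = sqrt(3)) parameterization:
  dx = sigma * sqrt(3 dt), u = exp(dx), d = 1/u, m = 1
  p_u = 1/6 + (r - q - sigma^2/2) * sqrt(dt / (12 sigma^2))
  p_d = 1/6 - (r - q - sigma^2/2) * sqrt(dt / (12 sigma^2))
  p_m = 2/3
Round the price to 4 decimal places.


dt = T/N = 0.250000; dx = sigma*sqrt(3*dt) = 0.129904
u = exp(dx) = 1.138719; d = 1/u = 0.878180
p_u = 0.162577, p_m = 0.666667, p_d = 0.170756
Discount per step: exp(-r*dt) = 0.995510
Stock lattice S(k, j) with j the centered position index:
  k=0: S(0,+0) = 10.5300
  k=1: S(1,-1) = 9.2472; S(1,+0) = 10.5300; S(1,+1) = 11.9907
  k=2: S(2,-2) = 8.1207; S(2,-1) = 9.2472; S(2,+0) = 10.5300; S(2,+1) = 11.9907; S(2,+2) = 13.6540
Terminal payoffs V(N, j) = max(K - S_T, 0):
  V(2,-2) = 1.959265; V(2,-1) = 0.832766; V(2,+0) = 0.000000; V(2,+1) = 0.000000; V(2,+2) = 0.000000
Backward induction: V(k, j) = exp(-r*dt) * [p_u * V(k+1, j+1) + p_m * V(k+1, j) + p_d * V(k+1, j-1)]
  V(1,-1) = exp(-r*dt) * [p_u*0.000000 + p_m*0.832766 + p_d*1.959265] = 0.885739
  V(1,+0) = exp(-r*dt) * [p_u*0.000000 + p_m*0.000000 + p_d*0.832766] = 0.141561
  V(1,+1) = exp(-r*dt) * [p_u*0.000000 + p_m*0.000000 + p_d*0.000000] = 0.000000
  V(0,+0) = exp(-r*dt) * [p_u*0.000000 + p_m*0.141561 + p_d*0.885739] = 0.244517

Answer: Price = V(0,0) = 0.2445


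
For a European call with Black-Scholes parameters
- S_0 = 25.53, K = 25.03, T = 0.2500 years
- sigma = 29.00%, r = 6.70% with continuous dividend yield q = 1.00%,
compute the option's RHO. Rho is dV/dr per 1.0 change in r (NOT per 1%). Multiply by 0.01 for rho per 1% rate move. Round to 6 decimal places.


Answer: Rho = 3.473188

Derivation:
d1 = 0.3071836263; d2 = 0.1621836263
phi(d1) = 0.3805569569; exp(-qT) = 0.9975031224; exp(-rT) = 0.9833895013
N(d2) = 0.5644193733
Rho = K*T*exp(-rT)*N(d2) = 25.0300 * 0.2500 * 0.9833895013 * 0.5644193733 = 3.473188


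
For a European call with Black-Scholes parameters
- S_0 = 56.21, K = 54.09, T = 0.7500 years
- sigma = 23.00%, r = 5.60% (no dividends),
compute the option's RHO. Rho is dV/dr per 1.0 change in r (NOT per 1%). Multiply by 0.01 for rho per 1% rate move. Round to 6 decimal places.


Answer: Rho = 24.099530

Derivation:
d1 = 0.5034637487; d2 = 0.3042779058
phi(d1) = 0.3514540132; exp(-qT) = 1.0000000000; exp(-rT) = 0.9588697806
N(d2) = 0.6195419119
Rho = K*T*exp(-rT)*N(d2) = 54.0900 * 0.7500 * 0.9588697806 * 0.6195419119 = 24.099530


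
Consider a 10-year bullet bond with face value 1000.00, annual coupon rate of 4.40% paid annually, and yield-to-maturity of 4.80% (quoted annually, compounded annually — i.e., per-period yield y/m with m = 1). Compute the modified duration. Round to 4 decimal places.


Coupon per period c = face * coupon_rate / m = 44.000000
Periods per year m = 1; per-period yield y/m = 0.048000
Number of cashflows N = 10
Cashflows (t years, CF_t, discount factor 1/(1+y/m)^(m*t), PV):
  t = 1.0000: CF_t = 44.000000, DF = 0.954198, PV = 41.984733
  t = 2.0000: CF_t = 44.000000, DF = 0.910495, PV = 40.061768
  t = 3.0000: CF_t = 44.000000, DF = 0.868793, PV = 38.226878
  t = 4.0000: CF_t = 44.000000, DF = 0.829001, PV = 36.476028
  t = 5.0000: CF_t = 44.000000, DF = 0.791031, PV = 34.805371
  t = 6.0000: CF_t = 44.000000, DF = 0.754801, PV = 33.211232
  t = 7.0000: CF_t = 44.000000, DF = 0.720230, PV = 31.690106
  t = 8.0000: CF_t = 44.000000, DF = 0.687242, PV = 30.238651
  t = 9.0000: CF_t = 44.000000, DF = 0.655765, PV = 28.853675
  t = 10.0000: CF_t = 1044.000000, DF = 0.625730, PV = 653.262415
Price P = sum_t PV_t = 968.810857
First compute Macaulay numerator sum_t t * PV_t:
  t * PV_t at t = 1.0000: 41.984733
  t * PV_t at t = 2.0000: 80.123536
  t * PV_t at t = 3.0000: 114.680633
  t * PV_t at t = 4.0000: 145.904114
  t * PV_t at t = 5.0000: 174.026853
  t * PV_t at t = 6.0000: 199.267389
  t * PV_t at t = 7.0000: 221.830745
  t * PV_t at t = 8.0000: 241.909209
  t * PV_t at t = 9.0000: 259.683073
  t * PV_t at t = 10.0000: 6532.624152
Macaulay duration D = 8012.034438 / 968.810857 = 8.269968
Modified duration = D / (1 + y/m) = 8.269968 / (1 + 0.048000) = 7.891190

Answer: Modified duration = 7.8912


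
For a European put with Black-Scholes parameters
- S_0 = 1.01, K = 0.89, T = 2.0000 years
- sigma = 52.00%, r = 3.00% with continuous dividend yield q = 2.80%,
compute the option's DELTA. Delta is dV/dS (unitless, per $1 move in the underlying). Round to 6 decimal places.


Answer: Delta = -0.276884

Derivation:
d1 = 0.5451305748; d2 = -0.1902604776
phi(d1) = 0.3438594760; exp(-qT) = 0.9455391359; exp(-rT) = 0.9417645336
N(-d1) = 0.2928318578
Delta = -exp(-qT) * N(-d1) = -0.9455391359 * 0.2928318578 = -0.276884


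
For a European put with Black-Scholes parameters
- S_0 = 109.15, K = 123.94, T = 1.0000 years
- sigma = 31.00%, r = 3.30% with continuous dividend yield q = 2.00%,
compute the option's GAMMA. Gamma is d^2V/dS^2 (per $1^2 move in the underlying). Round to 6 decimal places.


Answer: Gamma = 0.011298

Derivation:
d1 = -0.2129822404; d2 = -0.5229822404
phi(d1) = 0.3899958228; exp(-qT) = 0.9801986733; exp(-rT) = 0.9675385596
Gamma = exp(-qT) * phi(d1) / (S * sigma * sqrt(T)) = 0.9801986733 * 0.3899958228 / (109.1500 * 0.3100 * 1.0000000000) = 0.011298


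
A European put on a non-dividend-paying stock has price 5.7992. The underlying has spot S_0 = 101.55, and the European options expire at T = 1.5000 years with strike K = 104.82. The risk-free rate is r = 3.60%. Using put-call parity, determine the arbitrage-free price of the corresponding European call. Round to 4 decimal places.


Answer: Call price = 8.0394

Derivation:
Put-call parity: C - P = S_0 * exp(-qT) - K * exp(-rT).
S_0 * exp(-qT) = 101.5500 * 1.00000000 = 101.55000000
K * exp(-rT) = 104.8200 * 0.94743211 = 99.30983340
C = P + S*exp(-qT) - K*exp(-rT)
C = 5.7992 + 101.55000000 - 99.30983340 = 8.0394


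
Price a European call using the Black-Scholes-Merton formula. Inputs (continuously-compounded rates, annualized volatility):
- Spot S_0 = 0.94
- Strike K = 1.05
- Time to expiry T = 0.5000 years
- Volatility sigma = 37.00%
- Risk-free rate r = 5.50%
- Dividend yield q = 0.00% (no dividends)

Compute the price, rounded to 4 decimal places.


Answer: Price = 0.0664

Derivation:
d1 = (ln(S/K) + (r - q + 0.5*sigma^2) * T) / (sigma * sqrt(T)) = -0.18706058
d2 = d1 - sigma * sqrt(T) = -0.44869009
exp(-rT) = 0.97287468; exp(-qT) = 1.00000000
C = S_0 * exp(-qT) * N(d1) - K * exp(-rT) * N(d2)
N(d1) = 0.42580657; N(d2) = 0.32682762
C = 0.9400 * 1.00000000 * 0.42580657 - 1.0500 * 0.97287468 * 0.32682762 = 0.0664


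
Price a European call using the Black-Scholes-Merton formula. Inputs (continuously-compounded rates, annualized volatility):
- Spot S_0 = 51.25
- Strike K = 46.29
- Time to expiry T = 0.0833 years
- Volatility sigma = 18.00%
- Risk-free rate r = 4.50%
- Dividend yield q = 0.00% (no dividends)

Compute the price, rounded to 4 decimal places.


Answer: Price = 5.1529

Derivation:
d1 = (ln(S/K) + (r - q + 0.5*sigma^2) * T) / (sigma * sqrt(T)) = 2.05746480
d2 = d1 - sigma * sqrt(T) = 2.00551367
exp(-rT) = 0.99625852; exp(-qT) = 1.00000000
C = S_0 * exp(-qT) * N(d1) - K * exp(-rT) * N(d2)
N(d1) = 0.98017923; N(d2) = 0.97754592
C = 51.2500 * 1.00000000 * 0.98017923 - 46.2900 * 0.99625852 * 0.97754592 = 5.1529


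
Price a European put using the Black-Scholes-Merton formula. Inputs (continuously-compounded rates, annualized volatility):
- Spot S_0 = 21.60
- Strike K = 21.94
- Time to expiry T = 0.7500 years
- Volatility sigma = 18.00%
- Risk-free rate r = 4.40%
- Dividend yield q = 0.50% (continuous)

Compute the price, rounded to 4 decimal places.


d1 = (ln(S/K) + (r - q + 0.5*sigma^2) * T) / (sigma * sqrt(T)) = 0.16539071
d2 = d1 - sigma * sqrt(T) = 0.00950614
exp(-rT) = 0.96753856; exp(-qT) = 0.99625702
P = K * exp(-rT) * N(-d2) - S_0 * exp(-qT) * N(-d1)
N(-d1) = 0.43431823; N(-d2) = 0.49620766
P = 21.9400 * 0.96753856 * 0.49620766 - 21.6000 * 0.99625702 * 0.43431823 = 1.1872

Answer: Price = 1.1872


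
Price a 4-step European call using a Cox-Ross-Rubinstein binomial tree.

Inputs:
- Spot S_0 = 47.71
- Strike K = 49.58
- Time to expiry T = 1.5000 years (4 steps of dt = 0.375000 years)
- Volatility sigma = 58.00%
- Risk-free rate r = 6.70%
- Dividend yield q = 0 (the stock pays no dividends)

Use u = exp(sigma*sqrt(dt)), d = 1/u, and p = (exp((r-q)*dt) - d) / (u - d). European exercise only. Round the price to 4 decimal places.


Answer: Price = V(0,0) = 13.8461

Derivation:
dt = T/N = 0.375000
u = exp(sigma*sqrt(dt)) = 1.426432; d = 1/u = 0.701050
p = (exp((r-q)*dt) - d) / (u - d) = 0.447204
Discount per step: exp(-r*dt) = 0.975188
Stock lattice S(k, i) with i counting down-moves:
  k=0: S(0,0) = 47.7100
  k=1: S(1,0) = 68.0551; S(1,1) = 33.4471
  k=2: S(2,0) = 97.0759; S(2,1) = 47.7100; S(2,2) = 23.4481
  k=3: S(3,0) = 138.4721; S(3,1) = 68.0551; S(3,2) = 33.4471; S(3,3) = 16.4383
  k=4: S(4,0) = 197.5210; S(4,1) = 97.0759; S(4,2) = 47.7100; S(4,3) = 23.4481; S(4,4) = 11.5241
Terminal payoffs V(N, i) = max(S_T - K, 0):
  V(4,0) = 147.941032; V(4,1) = 47.495890; V(4,2) = 0.000000; V(4,3) = 0.000000; V(4,4) = 0.000000
Backward induction: V(k, i) = exp(-r*dt) * [p * V(k+1, i) + (1-p) * V(k+1, i+1)].
  V(3,0) = exp(-r*dt) * [p*147.941032 + (1-p)*47.495890] = 90.122306
  V(3,1) = exp(-r*dt) * [p*47.495890 + (1-p)*0.000000] = 20.713316
  V(3,2) = exp(-r*dt) * [p*0.000000 + (1-p)*0.000000] = 0.000000
  V(3,3) = exp(-r*dt) * [p*0.000000 + (1-p)*0.000000] = 0.000000
  V(2,0) = exp(-r*dt) * [p*90.122306 + (1-p)*20.713316] = 50.469161
  V(2,1) = exp(-r*dt) * [p*20.713316 + (1-p)*0.000000] = 9.033233
  V(2,2) = exp(-r*dt) * [p*0.000000 + (1-p)*0.000000] = 0.000000
  V(1,0) = exp(-r*dt) * [p*50.469161 + (1-p)*9.033233] = 26.879621
  V(1,1) = exp(-r*dt) * [p*9.033233 + (1-p)*0.000000] = 3.939461
  V(0,0) = exp(-r*dt) * [p*26.879621 + (1-p)*3.939461] = 13.846092


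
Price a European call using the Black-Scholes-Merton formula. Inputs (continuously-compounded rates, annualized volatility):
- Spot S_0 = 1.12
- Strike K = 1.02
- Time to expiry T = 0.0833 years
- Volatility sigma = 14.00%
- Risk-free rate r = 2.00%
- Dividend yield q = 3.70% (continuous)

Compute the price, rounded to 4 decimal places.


d1 = (ln(S/K) + (r - q + 0.5*sigma^2) * T) / (sigma * sqrt(T)) = 2.29978957
d2 = d1 - sigma * sqrt(T) = 2.25938313
exp(-rT) = 0.99833539; exp(-qT) = 0.99692264
C = S_0 * exp(-qT) * N(d1) - K * exp(-rT) * N(d2)
N(d1) = 0.98926993; N(d2) = 0.98807022
C = 1.1200 * 0.99692264 * 0.98926993 - 1.0200 * 0.99833539 * 0.98807022 = 0.0984

Answer: Price = 0.0984


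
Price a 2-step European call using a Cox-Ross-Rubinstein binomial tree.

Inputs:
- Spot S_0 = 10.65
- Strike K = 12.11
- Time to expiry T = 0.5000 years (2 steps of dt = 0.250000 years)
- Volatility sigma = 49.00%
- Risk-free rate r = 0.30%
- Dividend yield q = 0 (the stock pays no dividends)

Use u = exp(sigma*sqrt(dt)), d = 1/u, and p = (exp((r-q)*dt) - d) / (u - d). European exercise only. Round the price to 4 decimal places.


dt = T/N = 0.250000
u = exp(sigma*sqrt(dt)) = 1.277621; d = 1/u = 0.782705
p = (exp((r-q)*dt) - d) / (u - d) = 0.440571
Discount per step: exp(-r*dt) = 0.999250
Stock lattice S(k, i) with i counting down-moves:
  k=0: S(0,0) = 10.6500
  k=1: S(1,0) = 13.6067; S(1,1) = 8.3358
  k=2: S(2,0) = 17.3842; S(2,1) = 10.6500; S(2,2) = 6.5245
Terminal payoffs V(N, i) = max(S_T - K, 0):
  V(2,0) = 5.274168; V(2,1) = 0.000000; V(2,2) = 0.000000
Backward induction: V(k, i) = exp(-r*dt) * [p * V(k+1, i) + (1-p) * V(k+1, i+1)].
  V(1,0) = exp(-r*dt) * [p*5.274168 + (1-p)*0.000000] = 2.321901
  V(1,1) = exp(-r*dt) * [p*0.000000 + (1-p)*0.000000] = 0.000000
  V(0,0) = exp(-r*dt) * [p*2.321901 + (1-p)*0.000000] = 1.022194

Answer: Price = V(0,0) = 1.0222


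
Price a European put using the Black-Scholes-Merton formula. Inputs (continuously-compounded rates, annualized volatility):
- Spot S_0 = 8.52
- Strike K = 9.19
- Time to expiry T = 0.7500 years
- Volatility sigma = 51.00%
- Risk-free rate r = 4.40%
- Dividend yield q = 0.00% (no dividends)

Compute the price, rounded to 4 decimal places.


Answer: Price = 1.7144

Derivation:
d1 = (ln(S/K) + (r - q + 0.5*sigma^2) * T) / (sigma * sqrt(T)) = 0.12415953
d2 = d1 - sigma * sqrt(T) = -0.31751343
exp(-rT) = 0.96753856; exp(-qT) = 1.00000000
P = K * exp(-rT) * N(-d2) - S_0 * exp(-qT) * N(-d1)
N(-d1) = 0.45059448; N(-d2) = 0.62457297
P = 9.1900 * 0.96753856 * 0.62457297 - 8.5200 * 1.00000000 * 0.45059448 = 1.7144


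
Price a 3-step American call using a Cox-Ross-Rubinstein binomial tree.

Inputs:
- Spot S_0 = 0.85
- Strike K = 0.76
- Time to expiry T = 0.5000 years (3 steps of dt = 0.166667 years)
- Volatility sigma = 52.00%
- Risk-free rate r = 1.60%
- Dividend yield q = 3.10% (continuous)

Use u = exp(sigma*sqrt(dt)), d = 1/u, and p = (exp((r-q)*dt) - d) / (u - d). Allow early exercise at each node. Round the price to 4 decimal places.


dt = T/N = 0.166667
u = exp(sigma*sqrt(dt)) = 1.236505; d = 1/u = 0.808731
p = (exp((r-q)*dt) - d) / (u - d) = 0.441289
Discount per step: exp(-r*dt) = 0.997337
Stock lattice S(k, i) with i counting down-moves:
  k=0: S(0,0) = 0.8500
  k=1: S(1,0) = 1.0510; S(1,1) = 0.6874
  k=2: S(2,0) = 1.2996; S(2,1) = 0.8500; S(2,2) = 0.5559
  k=3: S(3,0) = 1.6070; S(3,1) = 1.0510; S(3,2) = 0.6874; S(3,3) = 0.4496
Terminal payoffs V(N, i) = max(S_T - K, 0):
  V(3,0) = 0.846967; V(3,1) = 0.291030; V(3,2) = 0.000000; V(3,3) = 0.000000
Backward induction: V(k, i) = exp(-r*dt) * [p * V(k+1, i) + (1-p) * V(k+1, i+1)]; then take max(V_cont, immediate exercise) for American.
  V(2,0) = exp(-r*dt) * [p*0.846967 + (1-p)*0.291030] = 0.534930; exercise = 0.539604; V(2,0) = max -> 0.539604
  V(2,1) = exp(-r*dt) * [p*0.291030 + (1-p)*0.000000] = 0.128086; exercise = 0.090000; V(2,1) = max -> 0.128086
  V(2,2) = exp(-r*dt) * [p*0.000000 + (1-p)*0.000000] = 0.000000; exercise = 0.000000; V(2,2) = max -> 0.000000
  V(1,0) = exp(-r*dt) * [p*0.539604 + (1-p)*0.128086] = 0.308860; exercise = 0.291030; V(1,0) = max -> 0.308860
  V(1,1) = exp(-r*dt) * [p*0.128086 + (1-p)*0.000000] = 0.056373; exercise = 0.000000; V(1,1) = max -> 0.056373
  V(0,0) = exp(-r*dt) * [p*0.308860 + (1-p)*0.056373] = 0.167346; exercise = 0.090000; V(0,0) = max -> 0.167346

Answer: Price = V(0,0) = 0.1673


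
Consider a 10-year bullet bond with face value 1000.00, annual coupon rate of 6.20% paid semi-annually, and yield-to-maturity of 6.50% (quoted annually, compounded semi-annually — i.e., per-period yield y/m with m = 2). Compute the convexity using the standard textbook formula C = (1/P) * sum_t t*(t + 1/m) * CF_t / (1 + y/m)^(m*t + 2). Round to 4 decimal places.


Answer: Convexity = 67.2885

Derivation:
Coupon per period c = face * coupon_rate / m = 31.000000
Periods per year m = 2; per-period yield y/m = 0.032500
Number of cashflows N = 20
Cashflows (t years, CF_t, discount factor 1/(1+y/m)^(m*t), PV):
  t = 0.5000: CF_t = 31.000000, DF = 0.968523, PV = 30.024213
  t = 1.0000: CF_t = 31.000000, DF = 0.938037, PV = 29.079141
  t = 1.5000: CF_t = 31.000000, DF = 0.908510, PV = 28.163817
  t = 2.0000: CF_t = 31.000000, DF = 0.879913, PV = 27.277305
  t = 2.5000: CF_t = 31.000000, DF = 0.852216, PV = 26.418697
  t = 3.0000: CF_t = 31.000000, DF = 0.825391, PV = 25.587116
  t = 3.5000: CF_t = 31.000000, DF = 0.799410, PV = 24.781710
  t = 4.0000: CF_t = 31.000000, DF = 0.774247, PV = 24.001656
  t = 4.5000: CF_t = 31.000000, DF = 0.749876, PV = 23.246156
  t = 5.0000: CF_t = 31.000000, DF = 0.726272, PV = 22.514437
  t = 5.5000: CF_t = 31.000000, DF = 0.703411, PV = 21.805750
  t = 6.0000: CF_t = 31.000000, DF = 0.681270, PV = 21.119371
  t = 6.5000: CF_t = 31.000000, DF = 0.659826, PV = 20.454596
  t = 7.0000: CF_t = 31.000000, DF = 0.639056, PV = 19.810747
  t = 7.5000: CF_t = 31.000000, DF = 0.618941, PV = 19.187164
  t = 8.0000: CF_t = 31.000000, DF = 0.599458, PV = 18.583210
  t = 8.5000: CF_t = 31.000000, DF = 0.580589, PV = 17.998266
  t = 9.0000: CF_t = 31.000000, DF = 0.562314, PV = 17.431735
  t = 9.5000: CF_t = 31.000000, DF = 0.544614, PV = 16.883036
  t = 10.0000: CF_t = 1031.000000, DF = 0.527471, PV = 543.822859
Price P = sum_t PV_t = 978.190981
Convexity numerator sum_t t*(t + 1/m) * CF_t / (1+y/m)^(m*t + 2):
  t = 0.5000: term = 14.081908
  t = 1.0000: term = 40.915957
  t = 1.5000: term = 79.256091
  t = 2.0000: term = 127.935578
  t = 2.5000: term = 185.862825
  t = 3.0000: term = 252.017390
  t = 3.5000: term = 325.446186
  t = 4.0000: term = 405.259865
  t = 4.5000: term = 490.629377
  t = 5.0000: term = 580.782690
  t = 5.5000: term = 675.001673
  t = 6.0000: term = 772.619129
  t = 6.5000: term = 873.015965
  t = 7.0000: term = 975.618511
  t = 7.5000: term = 1079.895965
  t = 8.0000: term = 1185.357960
  t = 8.5000: term = 1291.552257
  t = 9.0000: term = 1398.062549
  t = 9.5000: term = 1504.506375
  t = 10.0000: term = 53563.215068
Convexity = (1/P) * sum = 65821.033320 / 978.190981 = 67.288530


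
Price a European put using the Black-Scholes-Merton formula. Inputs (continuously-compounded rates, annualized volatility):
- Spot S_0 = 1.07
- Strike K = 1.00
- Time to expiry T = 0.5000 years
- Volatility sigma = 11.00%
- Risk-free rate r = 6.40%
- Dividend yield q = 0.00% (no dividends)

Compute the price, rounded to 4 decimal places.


Answer: Price = 0.0037

Derivation:
d1 = (ln(S/K) + (r - q + 0.5*sigma^2) * T) / (sigma * sqrt(T)) = 1.32015098
d2 = d1 - sigma * sqrt(T) = 1.24236924
exp(-rT) = 0.96850658; exp(-qT) = 1.00000000
P = K * exp(-rT) * N(-d2) - S_0 * exp(-qT) * N(-d1)
N(-d1) = 0.09339231; N(-d2) = 0.10705018
P = 1.0000 * 0.96850658 * 0.10705018 - 1.0700 * 1.00000000 * 0.09339231 = 0.0037


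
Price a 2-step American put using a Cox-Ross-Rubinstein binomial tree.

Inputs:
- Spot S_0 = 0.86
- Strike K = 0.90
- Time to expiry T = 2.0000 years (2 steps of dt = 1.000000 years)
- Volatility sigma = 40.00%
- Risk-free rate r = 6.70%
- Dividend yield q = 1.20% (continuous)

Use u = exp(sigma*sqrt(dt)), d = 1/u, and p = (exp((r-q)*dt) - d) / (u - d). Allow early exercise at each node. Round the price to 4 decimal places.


Answer: Price = V(0,0) = 0.1690

Derivation:
dt = T/N = 1.000000
u = exp(sigma*sqrt(dt)) = 1.491825; d = 1/u = 0.670320
p = (exp((r-q)*dt) - d) / (u - d) = 0.470138
Discount per step: exp(-r*dt) = 0.935195
Stock lattice S(k, i) with i counting down-moves:
  k=0: S(0,0) = 0.8600
  k=1: S(1,0) = 1.2830; S(1,1) = 0.5765
  k=2: S(2,0) = 1.9140; S(2,1) = 0.8600; S(2,2) = 0.3864
Terminal payoffs V(N, i) = max(K - S_T, 0):
  V(2,0) = 0.000000; V(2,1) = 0.040000; V(2,2) = 0.513577
Backward induction: V(k, i) = exp(-r*dt) * [p * V(k+1, i) + (1-p) * V(k+1, i+1)]; then take max(V_cont, immediate exercise) for American.
  V(1,0) = exp(-r*dt) * [p*0.000000 + (1-p)*0.040000] = 0.019821; exercise = 0.000000; V(1,0) = max -> 0.019821
  V(1,1) = exp(-r*dt) * [p*0.040000 + (1-p)*0.513577] = 0.272077; exercise = 0.323525; V(1,1) = max -> 0.323525
  V(0,0) = exp(-r*dt) * [p*0.019821 + (1-p)*0.323525] = 0.169029; exercise = 0.040000; V(0,0) = max -> 0.169029


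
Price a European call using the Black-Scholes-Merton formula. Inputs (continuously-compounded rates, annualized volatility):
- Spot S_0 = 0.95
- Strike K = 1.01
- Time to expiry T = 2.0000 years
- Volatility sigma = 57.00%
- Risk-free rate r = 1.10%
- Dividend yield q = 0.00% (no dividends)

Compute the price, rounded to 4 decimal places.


d1 = (ln(S/K) + (r - q + 0.5*sigma^2) * T) / (sigma * sqrt(T)) = 0.35436765
d2 = d1 - sigma * sqrt(T) = -0.45173408
exp(-rT) = 0.97824024; exp(-qT) = 1.00000000
C = S_0 * exp(-qT) * N(d1) - K * exp(-rT) * N(d2)
N(d1) = 0.63846831; N(d2) = 0.32573028
C = 0.9500 * 1.00000000 * 0.63846831 - 1.0100 * 0.97824024 * 0.32573028 = 0.2847

Answer: Price = 0.2847


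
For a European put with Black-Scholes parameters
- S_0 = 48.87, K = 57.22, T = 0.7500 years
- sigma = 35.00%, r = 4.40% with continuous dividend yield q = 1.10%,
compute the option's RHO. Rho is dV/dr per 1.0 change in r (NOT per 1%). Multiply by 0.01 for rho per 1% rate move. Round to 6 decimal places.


Answer: Rho = -29.999899

Derivation:
d1 = -0.2871980296; d2 = -0.5903069209
phi(d1) = 0.3828240146; exp(-qT) = 0.9917839379; exp(-rT) = 0.9675385596
N(-d2) = 0.7225075499
Rho = -K*T*exp(-rT)*N(-d2) = -57.2200 * 0.7500 * 0.9675385596 * 0.7225075499 = -29.999899


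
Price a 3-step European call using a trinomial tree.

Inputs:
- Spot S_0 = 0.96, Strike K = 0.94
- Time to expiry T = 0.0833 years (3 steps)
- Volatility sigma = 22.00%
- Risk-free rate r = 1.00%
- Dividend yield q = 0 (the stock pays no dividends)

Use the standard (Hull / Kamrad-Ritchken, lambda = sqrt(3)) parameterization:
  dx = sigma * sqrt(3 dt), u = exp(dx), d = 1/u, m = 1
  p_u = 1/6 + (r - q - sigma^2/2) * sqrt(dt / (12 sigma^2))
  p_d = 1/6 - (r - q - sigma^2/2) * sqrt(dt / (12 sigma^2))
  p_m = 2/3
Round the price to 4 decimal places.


dt = T/N = 0.027767; dx = sigma*sqrt(3*dt) = 0.063496
u = exp(dx) = 1.065555; d = 1/u = 0.938478
p_u = 0.163562, p_m = 0.666667, p_d = 0.169771
Discount per step: exp(-r*dt) = 0.999722
Stock lattice S(k, j) with j the centered position index:
  k=0: S(0,+0) = 0.9600
  k=1: S(1,-1) = 0.9009; S(1,+0) = 0.9600; S(1,+1) = 1.0229
  k=2: S(2,-2) = 0.8455; S(2,-1) = 0.9009; S(2,+0) = 0.9600; S(2,+1) = 1.0229; S(2,+2) = 1.0900
  k=3: S(3,-3) = 0.7935; S(3,-2) = 0.8455; S(3,-1) = 0.9009; S(3,+0) = 0.9600; S(3,+1) = 1.0229; S(3,+2) = 1.0900; S(3,+3) = 1.1614
Terminal payoffs V(N, j) = max(S_T - K, 0):
  V(3,-3) = 0.000000; V(3,-2) = 0.000000; V(3,-1) = 0.000000; V(3,+0) = 0.020000; V(3,+1) = 0.082933; V(3,+2) = 0.149991; V(3,+3) = 0.221446
Backward induction: V(k, j) = exp(-r*dt) * [p_u * V(k+1, j+1) + p_m * V(k+1, j) + p_d * V(k+1, j-1)]
  V(2,-2) = exp(-r*dt) * [p_u*0.000000 + p_m*0.000000 + p_d*0.000000] = 0.000000
  V(2,-1) = exp(-r*dt) * [p_u*0.020000 + p_m*0.000000 + p_d*0.000000] = 0.003270
  V(2,+0) = exp(-r*dt) * [p_u*0.082933 + p_m*0.020000 + p_d*0.000000] = 0.026891
  V(2,+1) = exp(-r*dt) * [p_u*0.149991 + p_m*0.082933 + p_d*0.020000] = 0.083194
  V(2,+2) = exp(-r*dt) * [p_u*0.221446 + p_m*0.149991 + p_d*0.082933] = 0.150252
  V(1,-1) = exp(-r*dt) * [p_u*0.026891 + p_m*0.003270 + p_d*0.000000] = 0.006577
  V(1,+0) = exp(-r*dt) * [p_u*0.083194 + p_m*0.026891 + p_d*0.003270] = 0.032081
  V(1,+1) = exp(-r*dt) * [p_u*0.150252 + p_m*0.083194 + p_d*0.026891] = 0.084580
  V(0,+0) = exp(-r*dt) * [p_u*0.084580 + p_m*0.032081 + p_d*0.006577] = 0.036328

Answer: Price = V(0,0) = 0.0363


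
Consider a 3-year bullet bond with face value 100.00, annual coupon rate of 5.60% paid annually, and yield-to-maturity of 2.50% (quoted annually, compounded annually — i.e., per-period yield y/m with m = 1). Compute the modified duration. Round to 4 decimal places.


Answer: Modified duration = 2.7811

Derivation:
Coupon per period c = face * coupon_rate / m = 5.600000
Periods per year m = 1; per-period yield y/m = 0.025000
Number of cashflows N = 3
Cashflows (t years, CF_t, discount factor 1/(1+y/m)^(m*t), PV):
  t = 1.0000: CF_t = 5.600000, DF = 0.975610, PV = 5.463415
  t = 2.0000: CF_t = 5.600000, DF = 0.951814, PV = 5.330161
  t = 3.0000: CF_t = 105.600000, DF = 0.928599, PV = 98.060098
Price P = sum_t PV_t = 108.853673
First compute Macaulay numerator sum_t t * PV_t:
  t * PV_t at t = 1.0000: 5.463415
  t * PV_t at t = 2.0000: 10.660321
  t * PV_t at t = 3.0000: 294.180293
Macaulay duration D = 310.304029 / 108.853673 = 2.850653
Modified duration = D / (1 + y/m) = 2.850653 / (1 + 0.025000) = 2.781125
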